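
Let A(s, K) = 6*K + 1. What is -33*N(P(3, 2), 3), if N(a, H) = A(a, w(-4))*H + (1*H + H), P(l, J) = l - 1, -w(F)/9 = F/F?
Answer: 5049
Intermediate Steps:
w(F) = -9 (w(F) = -9*F/F = -9*1 = -9)
A(s, K) = 1 + 6*K
P(l, J) = -1 + l
N(a, H) = -51*H (N(a, H) = (1 + 6*(-9))*H + (1*H + H) = (1 - 54)*H + (H + H) = -53*H + 2*H = -51*H)
-33*N(P(3, 2), 3) = -(-1683)*3 = -33*(-153) = 5049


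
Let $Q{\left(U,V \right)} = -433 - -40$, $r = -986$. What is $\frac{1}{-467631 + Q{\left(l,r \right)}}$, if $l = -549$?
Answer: $- \frac{1}{468024} \approx -2.1366 \cdot 10^{-6}$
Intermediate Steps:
$Q{\left(U,V \right)} = -393$ ($Q{\left(U,V \right)} = -433 + 40 = -393$)
$\frac{1}{-467631 + Q{\left(l,r \right)}} = \frac{1}{-467631 - 393} = \frac{1}{-468024} = - \frac{1}{468024}$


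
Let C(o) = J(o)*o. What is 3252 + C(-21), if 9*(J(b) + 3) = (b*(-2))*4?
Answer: 2923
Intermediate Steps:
J(b) = -3 - 8*b/9 (J(b) = -3 + ((b*(-2))*4)/9 = -3 + (-2*b*4)/9 = -3 + (-8*b)/9 = -3 - 8*b/9)
C(o) = o*(-3 - 8*o/9) (C(o) = (-3 - 8*o/9)*o = o*(-3 - 8*o/9))
3252 + C(-21) = 3252 - ⅑*(-21)*(27 + 8*(-21)) = 3252 - ⅑*(-21)*(27 - 168) = 3252 - ⅑*(-21)*(-141) = 3252 - 329 = 2923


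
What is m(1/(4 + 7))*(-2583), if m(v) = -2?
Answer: 5166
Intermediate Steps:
m(1/(4 + 7))*(-2583) = -2*(-2583) = 5166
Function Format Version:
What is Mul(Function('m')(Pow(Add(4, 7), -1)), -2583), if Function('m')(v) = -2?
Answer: 5166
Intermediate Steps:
Mul(Function('m')(Pow(Add(4, 7), -1)), -2583) = Mul(-2, -2583) = 5166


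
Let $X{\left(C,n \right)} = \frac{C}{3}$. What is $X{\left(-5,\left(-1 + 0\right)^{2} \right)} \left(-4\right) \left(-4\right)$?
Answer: $- \frac{80}{3} \approx -26.667$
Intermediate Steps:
$X{\left(C,n \right)} = \frac{C}{3}$ ($X{\left(C,n \right)} = C \frac{1}{3} = \frac{C}{3}$)
$X{\left(-5,\left(-1 + 0\right)^{2} \right)} \left(-4\right) \left(-4\right) = \frac{1}{3} \left(-5\right) \left(-4\right) \left(-4\right) = \left(- \frac{5}{3}\right) \left(-4\right) \left(-4\right) = \frac{20}{3} \left(-4\right) = - \frac{80}{3}$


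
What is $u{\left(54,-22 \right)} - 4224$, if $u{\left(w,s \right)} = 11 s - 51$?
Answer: $-4517$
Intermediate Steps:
$u{\left(w,s \right)} = -51 + 11 s$
$u{\left(54,-22 \right)} - 4224 = \left(-51 + 11 \left(-22\right)\right) - 4224 = \left(-51 - 242\right) - 4224 = -293 - 4224 = -4517$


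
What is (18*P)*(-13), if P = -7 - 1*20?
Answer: 6318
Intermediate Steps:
P = -27 (P = -7 - 20 = -27)
(18*P)*(-13) = (18*(-27))*(-13) = -486*(-13) = 6318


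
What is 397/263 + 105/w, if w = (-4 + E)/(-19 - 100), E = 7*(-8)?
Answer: 220667/1052 ≈ 209.76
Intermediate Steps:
E = -56
w = 60/119 (w = (-4 - 56)/(-19 - 100) = -60/(-119) = -60*(-1/119) = 60/119 ≈ 0.50420)
397/263 + 105/w = 397/263 + 105/(60/119) = 397*(1/263) + 105*(119/60) = 397/263 + 833/4 = 220667/1052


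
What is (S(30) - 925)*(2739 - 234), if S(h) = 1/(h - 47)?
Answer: -39393630/17 ≈ -2.3173e+6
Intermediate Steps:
S(h) = 1/(-47 + h)
(S(30) - 925)*(2739 - 234) = (1/(-47 + 30) - 925)*(2739 - 234) = (1/(-17) - 925)*2505 = (-1/17 - 925)*2505 = -15726/17*2505 = -39393630/17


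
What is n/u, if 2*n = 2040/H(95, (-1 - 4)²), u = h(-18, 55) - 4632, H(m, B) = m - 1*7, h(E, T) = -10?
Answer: -255/102124 ≈ -0.0024970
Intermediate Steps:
H(m, B) = -7 + m (H(m, B) = m - 7 = -7 + m)
u = -4642 (u = -10 - 4632 = -4642)
n = 255/22 (n = (2040/(-7 + 95))/2 = (2040/88)/2 = (2040*(1/88))/2 = (½)*(255/11) = 255/22 ≈ 11.591)
n/u = (255/22)/(-4642) = (255/22)*(-1/4642) = -255/102124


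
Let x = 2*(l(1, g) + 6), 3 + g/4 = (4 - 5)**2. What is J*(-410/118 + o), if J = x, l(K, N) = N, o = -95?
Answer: 23240/59 ≈ 393.90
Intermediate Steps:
g = -8 (g = -12 + 4*(4 - 5)**2 = -12 + 4*(-1)**2 = -12 + 4*1 = -12 + 4 = -8)
x = -4 (x = 2*(-8 + 6) = 2*(-2) = -4)
J = -4
J*(-410/118 + o) = -4*(-410/118 - 95) = -4*(-410*1/118 - 95) = -4*(-205/59 - 95) = -4*(-5810/59) = 23240/59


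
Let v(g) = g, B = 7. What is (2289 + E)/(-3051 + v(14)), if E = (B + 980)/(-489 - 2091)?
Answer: -1968211/2611820 ≈ -0.75358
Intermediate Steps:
E = -329/860 (E = (7 + 980)/(-489 - 2091) = 987/(-2580) = 987*(-1/2580) = -329/860 ≈ -0.38256)
(2289 + E)/(-3051 + v(14)) = (2289 - 329/860)/(-3051 + 14) = (1968211/860)/(-3037) = (1968211/860)*(-1/3037) = -1968211/2611820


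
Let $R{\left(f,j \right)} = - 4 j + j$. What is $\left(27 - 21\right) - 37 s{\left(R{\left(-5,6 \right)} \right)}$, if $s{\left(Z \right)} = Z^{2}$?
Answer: $-11982$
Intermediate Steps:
$R{\left(f,j \right)} = - 3 j$
$\left(27 - 21\right) - 37 s{\left(R{\left(-5,6 \right)} \right)} = \left(27 - 21\right) - 37 \left(\left(-3\right) 6\right)^{2} = 6 - 37 \left(-18\right)^{2} = 6 - 11988 = -11982$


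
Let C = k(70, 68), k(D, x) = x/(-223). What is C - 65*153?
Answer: -2217803/223 ≈ -9945.3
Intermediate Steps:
k(D, x) = -x/223 (k(D, x) = x*(-1/223) = -x/223)
C = -68/223 (C = -1/223*68 = -68/223 ≈ -0.30493)
C - 65*153 = -68/223 - 65*153 = -68/223 - 1*9945 = -68/223 - 9945 = -2217803/223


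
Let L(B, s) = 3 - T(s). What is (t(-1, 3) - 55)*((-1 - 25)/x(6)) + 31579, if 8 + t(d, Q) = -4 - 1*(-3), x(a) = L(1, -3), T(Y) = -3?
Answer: 95569/3 ≈ 31856.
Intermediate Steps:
L(B, s) = 6 (L(B, s) = 3 - 1*(-3) = 3 + 3 = 6)
x(a) = 6
t(d, Q) = -9 (t(d, Q) = -8 + (-4 - 1*(-3)) = -8 + (-4 + 3) = -8 - 1 = -9)
(t(-1, 3) - 55)*((-1 - 25)/x(6)) + 31579 = (-9 - 55)*((-1 - 25)/6) + 31579 = -(-1664)/6 + 31579 = -64*(-13/3) + 31579 = 832/3 + 31579 = 95569/3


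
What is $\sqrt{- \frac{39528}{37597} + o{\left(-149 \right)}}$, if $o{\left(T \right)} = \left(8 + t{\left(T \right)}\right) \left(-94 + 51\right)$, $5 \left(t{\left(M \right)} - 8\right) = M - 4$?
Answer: $\frac{\sqrt{22148269193855}}{187985} \approx 25.035$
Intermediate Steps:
$t{\left(M \right)} = \frac{36}{5} + \frac{M}{5}$ ($t{\left(M \right)} = 8 + \frac{M - 4}{5} = 8 + \frac{-4 + M}{5} = 8 + \left(- \frac{4}{5} + \frac{M}{5}\right) = \frac{36}{5} + \frac{M}{5}$)
$o{\left(T \right)} = - \frac{3268}{5} - \frac{43 T}{5}$ ($o{\left(T \right)} = \left(8 + \left(\frac{36}{5} + \frac{T}{5}\right)\right) \left(-94 + 51\right) = \left(\frac{76}{5} + \frac{T}{5}\right) \left(-43\right) = - \frac{3268}{5} - \frac{43 T}{5}$)
$\sqrt{- \frac{39528}{37597} + o{\left(-149 \right)}} = \sqrt{- \frac{39528}{37597} - - \frac{3139}{5}} = \sqrt{\left(-39528\right) \frac{1}{37597} + \left(- \frac{3268}{5} + \frac{6407}{5}\right)} = \sqrt{- \frac{39528}{37597} + \frac{3139}{5}} = \sqrt{\frac{117819343}{187985}} = \frac{\sqrt{22148269193855}}{187985}$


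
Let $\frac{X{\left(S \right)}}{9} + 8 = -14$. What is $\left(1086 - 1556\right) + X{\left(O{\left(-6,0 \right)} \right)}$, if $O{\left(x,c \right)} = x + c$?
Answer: $-668$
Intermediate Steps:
$O{\left(x,c \right)} = c + x$
$X{\left(S \right)} = -198$ ($X{\left(S \right)} = -72 + 9 \left(-14\right) = -72 - 126 = -198$)
$\left(1086 - 1556\right) + X{\left(O{\left(-6,0 \right)} \right)} = \left(1086 - 1556\right) - 198 = -470 - 198 = -668$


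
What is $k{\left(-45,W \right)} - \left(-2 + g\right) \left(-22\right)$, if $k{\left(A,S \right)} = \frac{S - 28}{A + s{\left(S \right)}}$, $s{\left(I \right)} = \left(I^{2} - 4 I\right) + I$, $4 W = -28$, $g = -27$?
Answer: $- \frac{3197}{5} \approx -639.4$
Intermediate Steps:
$W = -7$ ($W = \frac{1}{4} \left(-28\right) = -7$)
$s{\left(I \right)} = I^{2} - 3 I$
$k{\left(A,S \right)} = \frac{-28 + S}{A + S \left(-3 + S\right)}$ ($k{\left(A,S \right)} = \frac{S - 28}{A + S \left(-3 + S\right)} = \frac{-28 + S}{A + S \left(-3 + S\right)}$)
$k{\left(-45,W \right)} - \left(-2 + g\right) \left(-22\right) = \frac{-28 - 7}{-45 - 7 \left(-3 - 7\right)} - \left(-2 - 27\right) \left(-22\right) = \frac{1}{-45 - -70} \left(-35\right) - \left(-29\right) \left(-22\right) = \frac{1}{-45 + 70} \left(-35\right) - 638 = \frac{1}{25} \left(-35\right) - 638 = - \frac{7}{5} - 638 = - \frac{3197}{5}$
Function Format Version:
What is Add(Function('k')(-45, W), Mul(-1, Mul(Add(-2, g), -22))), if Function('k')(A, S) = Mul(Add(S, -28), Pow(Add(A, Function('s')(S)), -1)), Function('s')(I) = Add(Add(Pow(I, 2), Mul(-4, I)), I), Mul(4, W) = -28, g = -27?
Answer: Rational(-3197, 5) ≈ -639.40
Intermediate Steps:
W = -7 (W = Mul(Rational(1, 4), -28) = -7)
Function('s')(I) = Add(Pow(I, 2), Mul(-3, I))
Function('k')(A, S) = Mul(Pow(Add(A, Mul(S, Add(-3, S))), -1), Add(-28, S)) (Function('k')(A, S) = Mul(Add(S, -28), Pow(Add(A, Mul(S, Add(-3, S))), -1)) = Mul(Add(-28, S), Pow(Add(A, Mul(S, Add(-3, S))), -1)) = Mul(Pow(Add(A, Mul(S, Add(-3, S))), -1), Add(-28, S)))
Add(Function('k')(-45, W), Mul(-1, Mul(Add(-2, g), -22))) = Add(Mul(Pow(Add(-45, Mul(-7, Add(-3, -7))), -1), Add(-28, -7)), Mul(-1, Mul(Add(-2, -27), -22))) = Add(Mul(Pow(Add(-45, Mul(-7, -10)), -1), -35), Mul(-1, Mul(-29, -22))) = Add(Mul(Pow(Add(-45, 70), -1), -35), Mul(-1, 638)) = Add(Mul(Pow(25, -1), -35), -638) = Add(Mul(Rational(1, 25), -35), -638) = Add(Rational(-7, 5), -638) = Rational(-3197, 5)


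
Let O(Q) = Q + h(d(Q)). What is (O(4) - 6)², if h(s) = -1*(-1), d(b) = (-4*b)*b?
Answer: 1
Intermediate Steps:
d(b) = -4*b²
h(s) = 1
O(Q) = 1 + Q (O(Q) = Q + 1 = 1 + Q)
(O(4) - 6)² = ((1 + 4) - 6)² = (5 - 6)² = (-1)² = 1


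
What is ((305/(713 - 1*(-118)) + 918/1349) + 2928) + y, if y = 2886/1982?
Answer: 3255583904002/1110929829 ≈ 2930.5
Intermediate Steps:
y = 1443/991 (y = 2886*(1/1982) = 1443/991 ≈ 1.4561)
((305/(713 - 1*(-118)) + 918/1349) + 2928) + y = ((305/(713 - 1*(-118)) + 918/1349) + 2928) + 1443/991 = ((305/(713 + 118) + 918*(1/1349)) + 2928) + 1443/991 = ((305/831 + 918/1349) + 2928) + 1443/991 = (1174303/1121019 + 2928) + 1443/991 = 3283517935/1121019 + 1443/991 = 3255583904002/1110929829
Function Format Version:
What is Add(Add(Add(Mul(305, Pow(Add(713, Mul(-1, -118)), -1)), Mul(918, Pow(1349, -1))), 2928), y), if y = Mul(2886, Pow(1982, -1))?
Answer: Rational(3255583904002, 1110929829) ≈ 2930.5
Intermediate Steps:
y = Rational(1443, 991) (y = Mul(2886, Rational(1, 1982)) = Rational(1443, 991) ≈ 1.4561)
Add(Add(Add(Mul(305, Pow(Add(713, Mul(-1, -118)), -1)), Mul(918, Pow(1349, -1))), 2928), y) = Add(Add(Add(Mul(305, Pow(Add(713, Mul(-1, -118)), -1)), Mul(918, Pow(1349, -1))), 2928), Rational(1443, 991)) = Add(Add(Add(Mul(305, Pow(Add(713, 118), -1)), Mul(918, Rational(1, 1349))), 2928), Rational(1443, 991)) = Add(Add(Add(Mul(305, Pow(831, -1)), Rational(918, 1349)), 2928), Rational(1443, 991)) = Add(Add(Add(Mul(305, Rational(1, 831)), Rational(918, 1349)), 2928), Rational(1443, 991)) = Add(Add(Add(Rational(305, 831), Rational(918, 1349)), 2928), Rational(1443, 991)) = Add(Add(Rational(1174303, 1121019), 2928), Rational(1443, 991)) = Add(Rational(3283517935, 1121019), Rational(1443, 991)) = Rational(3255583904002, 1110929829)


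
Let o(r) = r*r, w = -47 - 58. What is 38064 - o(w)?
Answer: 27039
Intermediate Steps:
w = -105
o(r) = r**2
38064 - o(w) = 38064 - 1*(-105)**2 = 38064 - 1*11025 = 38064 - 11025 = 27039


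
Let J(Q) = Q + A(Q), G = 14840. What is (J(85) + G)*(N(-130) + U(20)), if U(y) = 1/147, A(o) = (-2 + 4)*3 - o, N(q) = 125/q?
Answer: -2083579/147 ≈ -14174.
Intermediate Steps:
A(o) = 6 - o (A(o) = 2*3 - o = 6 - o)
U(y) = 1/147
J(Q) = 6 (J(Q) = Q + (6 - Q) = 6)
(J(85) + G)*(N(-130) + U(20)) = (6 + 14840)*(125/(-130) + 1/147) = 14846*(125*(-1/130) + 1/147) = 14846*(-25/26 + 1/147) = 14846*(-3649/3822) = -2083579/147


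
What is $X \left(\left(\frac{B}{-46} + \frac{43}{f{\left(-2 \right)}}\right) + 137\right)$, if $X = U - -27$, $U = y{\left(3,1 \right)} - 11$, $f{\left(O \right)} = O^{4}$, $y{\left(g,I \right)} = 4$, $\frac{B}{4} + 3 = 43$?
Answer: $\frac{250625}{92} \approx 2724.2$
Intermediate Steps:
$B = 160$ ($B = -12 + 4 \cdot 43 = -12 + 172 = 160$)
$U = -7$ ($U = 4 - 11 = -7$)
$X = 20$ ($X = -7 - -27 = -7 + 27 = 20$)
$X \left(\left(\frac{B}{-46} + \frac{43}{f{\left(-2 \right)}}\right) + 137\right) = 20 \left(\left(\frac{160}{-46} + \frac{43}{\left(-2\right)^{4}}\right) + 137\right) = 20 \left(\left(160 \left(- \frac{1}{46}\right) + \frac{43}{16}\right) + 137\right) = 20 \left(\left(- \frac{80}{23} + 43 \cdot \frac{1}{16}\right) + 137\right) = 20 \left(\left(- \frac{80}{23} + \frac{43}{16}\right) + 137\right) = 20 \left(- \frac{291}{368} + 137\right) = 20 \cdot \frac{50125}{368} = \frac{250625}{92}$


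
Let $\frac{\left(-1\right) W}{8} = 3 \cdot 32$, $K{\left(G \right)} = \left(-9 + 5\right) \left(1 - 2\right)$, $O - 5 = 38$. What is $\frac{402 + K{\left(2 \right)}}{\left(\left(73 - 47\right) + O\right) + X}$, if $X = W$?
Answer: $- \frac{406}{699} \approx -0.58083$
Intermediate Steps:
$O = 43$ ($O = 5 + 38 = 43$)
$K{\left(G \right)} = 4$ ($K{\left(G \right)} = \left(-4\right) \left(-1\right) = 4$)
$W = -768$ ($W = - 8 \cdot 3 \cdot 32 = \left(-8\right) 96 = -768$)
$X = -768$
$\frac{402 + K{\left(2 \right)}}{\left(\left(73 - 47\right) + O\right) + X} = \frac{402 + 4}{\left(\left(73 - 47\right) + 43\right) - 768} = \frac{406}{\left(26 + 43\right) - 768} = \frac{406}{69 - 768} = \frac{406}{-699} = 406 \left(- \frac{1}{699}\right) = - \frac{406}{699}$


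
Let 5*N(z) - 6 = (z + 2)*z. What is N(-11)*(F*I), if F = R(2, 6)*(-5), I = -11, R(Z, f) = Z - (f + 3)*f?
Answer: -60060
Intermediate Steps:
N(z) = 6/5 + z*(2 + z)/5 (N(z) = 6/5 + ((z + 2)*z)/5 = 6/5 + ((2 + z)*z)/5 = 6/5 + (z*(2 + z))/5 = 6/5 + z*(2 + z)/5)
R(Z, f) = Z - f*(3 + f) (R(Z, f) = Z - (3 + f)*f = Z - f*(3 + f))
F = 260 (F = (2 - 1*6² - 3*6)*(-5) = (2 - 1*36 - 18)*(-5) = (2 - 36 - 18)*(-5) = -52*(-5) = 260)
N(-11)*(F*I) = (6/5 + (⅕)*(-11)² + (⅖)*(-11))*(260*(-11)) = (6/5 + (⅕)*121 - 22/5)*(-2860) = (6/5 + 121/5 - 22/5)*(-2860) = 21*(-2860) = -60060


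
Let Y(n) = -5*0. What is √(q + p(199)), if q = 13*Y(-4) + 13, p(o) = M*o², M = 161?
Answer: √6375774 ≈ 2525.0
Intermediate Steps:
p(o) = 161*o²
Y(n) = 0
q = 13 (q = 13*0 + 13 = 0 + 13 = 13)
√(q + p(199)) = √(13 + 161*199²) = √(13 + 161*39601) = √(13 + 6375761) = √6375774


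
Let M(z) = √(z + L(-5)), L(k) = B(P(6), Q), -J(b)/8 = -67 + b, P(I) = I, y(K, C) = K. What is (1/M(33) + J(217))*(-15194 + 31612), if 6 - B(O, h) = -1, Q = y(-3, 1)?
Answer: -19701600 + 8209*√10/10 ≈ -1.9699e+7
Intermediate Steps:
Q = -3
J(b) = 536 - 8*b (J(b) = -8*(-67 + b) = 536 - 8*b)
B(O, h) = 7 (B(O, h) = 6 - 1*(-1) = 6 + 1 = 7)
L(k) = 7
M(z) = √(7 + z) (M(z) = √(z + 7) = √(7 + z))
(1/M(33) + J(217))*(-15194 + 31612) = (1/(√(7 + 33)) + (536 - 8*217))*(-15194 + 31612) = (1/(√40) + (536 - 1736))*16418 = (1/(2*√10) - 1200)*16418 = (√10/20 - 1200)*16418 = (-1200 + √10/20)*16418 = -19701600 + 8209*√10/10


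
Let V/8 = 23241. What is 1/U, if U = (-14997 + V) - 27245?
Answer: 1/143686 ≈ 6.9596e-6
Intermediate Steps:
V = 185928 (V = 8*23241 = 185928)
U = 143686 (U = (-14997 + 185928) - 27245 = 170931 - 27245 = 143686)
1/U = 1/143686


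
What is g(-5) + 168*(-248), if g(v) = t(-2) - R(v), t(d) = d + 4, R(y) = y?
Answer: -41657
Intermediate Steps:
t(d) = 4 + d
g(v) = 2 - v (g(v) = (4 - 2) - v = 2 - v)
g(-5) + 168*(-248) = (2 - 1*(-5)) + 168*(-248) = (2 + 5) - 41664 = 7 - 41664 = -41657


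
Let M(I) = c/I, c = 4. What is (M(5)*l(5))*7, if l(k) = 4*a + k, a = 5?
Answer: 140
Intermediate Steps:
M(I) = 4/I
l(k) = 20 + k (l(k) = 4*5 + k = 20 + k)
(M(5)*l(5))*7 = ((4/5)*(20 + 5))*7 = ((4*(1/5))*25)*7 = ((4/5)*25)*7 = 20*7 = 140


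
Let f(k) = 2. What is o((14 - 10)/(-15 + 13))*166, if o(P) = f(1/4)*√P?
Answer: 332*I*√2 ≈ 469.52*I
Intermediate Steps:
o(P) = 2*√P
o((14 - 10)/(-15 + 13))*166 = (2*√((14 - 10)/(-15 + 13)))*166 = (2*√(4/(-2)))*166 = (2*√(4*(-½)))*166 = (2*√(-2))*166 = (2*(I*√2))*166 = (2*I*√2)*166 = 332*I*√2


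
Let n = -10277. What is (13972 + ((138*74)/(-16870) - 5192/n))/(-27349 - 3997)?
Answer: -605587514149/1358637436135 ≈ -0.44573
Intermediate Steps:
(13972 + ((138*74)/(-16870) - 5192/n))/(-27349 - 3997) = (13972 + ((138*74)/(-16870) - 5192/(-10277)))/(-27349 - 3997) = (13972 + (10212*(-1/16870) - 5192*(-1/10277)))/(-31346) = (13972 + (-5106/8435 + 5192/10277))*(-1/31346) = (13972 - 8679842/86686495)*(-1/31346) = (1211175028298/86686495)*(-1/31346) = -605587514149/1358637436135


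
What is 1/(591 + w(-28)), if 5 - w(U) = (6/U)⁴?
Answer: 38416/22895855 ≈ 0.0016779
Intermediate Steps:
w(U) = 5 - 1296/U⁴ (w(U) = 5 - (6/U)⁴ = 5 - 1296/U⁴)
1/(591 + w(-28)) = 1/(591 + (5 - 1296/(-28)⁴)) = 1/(591 + (5 - 1296*1/614656)) = 1/(591 + (5 - 81/38416)) = 1/(591 + 191999/38416) = 1/(22895855/38416) = 38416/22895855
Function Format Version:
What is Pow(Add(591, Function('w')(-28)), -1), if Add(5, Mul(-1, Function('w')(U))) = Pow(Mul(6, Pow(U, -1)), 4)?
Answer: Rational(38416, 22895855) ≈ 0.0016779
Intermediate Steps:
Function('w')(U) = Add(5, Mul(-1296, Pow(U, -4))) (Function('w')(U) = Add(5, Mul(-1, Pow(Mul(6, Pow(U, -1)), 4))) = Add(5, Mul(-1, Mul(1296, Pow(U, -4)))) = Add(5, Mul(-1296, Pow(U, -4))))
Pow(Add(591, Function('w')(-28)), -1) = Pow(Add(591, Add(5, Mul(-1296, Pow(-28, -4)))), -1) = Pow(Add(591, Add(5, Mul(-1296, Rational(1, 614656)))), -1) = Pow(Add(591, Add(5, Rational(-81, 38416))), -1) = Pow(Add(591, Rational(191999, 38416)), -1) = Pow(Rational(22895855, 38416), -1) = Rational(38416, 22895855)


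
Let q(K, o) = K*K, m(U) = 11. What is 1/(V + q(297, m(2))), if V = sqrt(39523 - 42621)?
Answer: 88209/7780830779 - I*sqrt(3098)/7780830779 ≈ 1.1337e-5 - 7.1534e-9*I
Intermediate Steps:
q(K, o) = K**2
V = I*sqrt(3098) (V = sqrt(-3098) = I*sqrt(3098) ≈ 55.66*I)
1/(V + q(297, m(2))) = 1/(I*sqrt(3098) + 297**2) = 1/(I*sqrt(3098) + 88209) = 1/(88209 + I*sqrt(3098))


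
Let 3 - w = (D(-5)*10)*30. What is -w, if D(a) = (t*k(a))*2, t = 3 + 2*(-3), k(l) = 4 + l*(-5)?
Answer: -52203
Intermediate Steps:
k(l) = 4 - 5*l
t = -3 (t = 3 - 6 = -3)
D(a) = -24 + 30*a (D(a) = -3*(4 - 5*a)*2 = (-12 + 15*a)*2 = -24 + 30*a)
w = 52203 (w = 3 - (-24 + 30*(-5))*10*30 = 3 - (-24 - 150)*10*30 = 3 - (-174*10)*30 = 3 - (-1740)*30 = 3 - 1*(-52200) = 3 + 52200 = 52203)
-w = -1*52203 = -52203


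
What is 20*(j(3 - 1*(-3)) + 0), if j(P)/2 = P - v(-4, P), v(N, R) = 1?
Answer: 200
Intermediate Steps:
j(P) = -2 + 2*P (j(P) = 2*(P - 1*1) = 2*(P - 1) = 2*(-1 + P) = -2 + 2*P)
20*(j(3 - 1*(-3)) + 0) = 20*((-2 + 2*(3 - 1*(-3))) + 0) = 20*((-2 + 2*(3 + 3)) + 0) = 20*((-2 + 2*6) + 0) = 20*((-2 + 12) + 0) = 20*(10 + 0) = 20*10 = 200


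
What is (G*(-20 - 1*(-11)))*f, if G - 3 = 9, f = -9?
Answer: 972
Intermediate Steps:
G = 12 (G = 3 + 9 = 12)
(G*(-20 - 1*(-11)))*f = (12*(-20 - 1*(-11)))*(-9) = (12*(-20 + 11))*(-9) = (12*(-9))*(-9) = -108*(-9) = 972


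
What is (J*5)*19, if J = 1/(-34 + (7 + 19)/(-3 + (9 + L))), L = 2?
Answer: -380/123 ≈ -3.0894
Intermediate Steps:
J = -4/123 (J = 1/(-34 + (7 + 19)/(-3 + (9 + 2))) = 1/(-34 + 26/(-3 + 11)) = 1/(-34 + 26/8) = 1/(-34 + 26*(⅛)) = 1/(-34 + 13/4) = 1/(-123/4) = -4/123 ≈ -0.032520)
(J*5)*19 = -4/123*5*19 = -20/123*19 = -380/123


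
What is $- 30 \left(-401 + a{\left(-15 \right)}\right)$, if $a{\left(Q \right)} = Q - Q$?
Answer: $12030$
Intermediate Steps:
$a{\left(Q \right)} = 0$
$- 30 \left(-401 + a{\left(-15 \right)}\right) = - 30 \left(-401 + 0\right) = \left(-30\right) \left(-401\right) = 12030$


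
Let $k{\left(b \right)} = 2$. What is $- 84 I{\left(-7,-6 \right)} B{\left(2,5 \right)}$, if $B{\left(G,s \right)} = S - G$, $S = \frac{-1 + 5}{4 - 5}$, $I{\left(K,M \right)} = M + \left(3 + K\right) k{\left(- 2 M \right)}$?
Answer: $-7056$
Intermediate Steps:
$I{\left(K,M \right)} = 6 + M + 2 K$ ($I{\left(K,M \right)} = M + \left(3 + K\right) 2 = M + \left(6 + 2 K\right) = 6 + M + 2 K$)
$S = -4$ ($S = \frac{4}{-1} = 4 \left(-1\right) = -4$)
$B{\left(G,s \right)} = -4 - G$
$- 84 I{\left(-7,-6 \right)} B{\left(2,5 \right)} = - 84 \left(6 - 6 + 2 \left(-7\right)\right) \left(-4 - 2\right) = - 84 \left(6 - 6 - 14\right) \left(-4 - 2\right) = \left(-84\right) \left(-14\right) \left(-6\right) = 1176 \left(-6\right) = -7056$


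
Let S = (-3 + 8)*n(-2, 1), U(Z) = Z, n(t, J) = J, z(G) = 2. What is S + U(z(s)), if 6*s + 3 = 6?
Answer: 7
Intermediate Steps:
s = ½ (s = -½ + (⅙)*6 = -½ + 1 = ½ ≈ 0.50000)
S = 5 (S = (-3 + 8)*1 = 5*1 = 5)
S + U(z(s)) = 5 + 2 = 7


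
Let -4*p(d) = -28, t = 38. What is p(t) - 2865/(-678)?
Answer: 2537/226 ≈ 11.226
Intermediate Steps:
p(d) = 7 (p(d) = -¼*(-28) = 7)
p(t) - 2865/(-678) = 7 - 2865/(-678) = 7 - 2865*(-1)/678 = 7 - 1*(-955/226) = 7 + 955/226 = 2537/226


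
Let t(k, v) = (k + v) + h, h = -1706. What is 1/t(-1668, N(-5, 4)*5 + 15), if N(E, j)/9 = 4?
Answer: -1/3179 ≈ -0.00031456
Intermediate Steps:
N(E, j) = 36 (N(E, j) = 9*4 = 36)
t(k, v) = -1706 + k + v (t(k, v) = (k + v) - 1706 = -1706 + k + v)
1/t(-1668, N(-5, 4)*5 + 15) = 1/(-1706 - 1668 + (36*5 + 15)) = 1/(-1706 - 1668 + (180 + 15)) = 1/(-1706 - 1668 + 195) = 1/(-3179) = -1/3179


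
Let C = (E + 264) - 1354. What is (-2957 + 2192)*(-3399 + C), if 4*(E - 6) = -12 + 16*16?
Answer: 3382830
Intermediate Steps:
E = 67 (E = 6 + (-12 + 16*16)/4 = 6 + (-12 + 256)/4 = 6 + (¼)*244 = 6 + 61 = 67)
C = -1023 (C = (67 + 264) - 1354 = 331 - 1354 = -1023)
(-2957 + 2192)*(-3399 + C) = (-2957 + 2192)*(-3399 - 1023) = -765*(-4422) = 3382830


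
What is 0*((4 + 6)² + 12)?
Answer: 0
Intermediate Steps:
0*((4 + 6)² + 12) = 0*(10² + 12) = 0*(100 + 12) = 0*112 = 0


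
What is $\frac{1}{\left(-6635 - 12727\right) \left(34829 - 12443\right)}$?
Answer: $- \frac{1}{433437732} \approx -2.3071 \cdot 10^{-9}$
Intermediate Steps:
$\frac{1}{\left(-6635 - 12727\right) \left(34829 - 12443\right)} = \frac{1}{\left(-19362\right) 22386} = \frac{1}{-433437732} = - \frac{1}{433437732}$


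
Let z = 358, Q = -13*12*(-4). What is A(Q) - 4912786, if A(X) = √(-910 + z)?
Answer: -4912786 + 2*I*√138 ≈ -4.9128e+6 + 23.495*I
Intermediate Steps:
Q = 624 (Q = -156*(-4) = 624)
A(X) = 2*I*√138 (A(X) = √(-910 + 358) = √(-552) = 2*I*√138)
A(Q) - 4912786 = 2*I*√138 - 4912786 = -4912786 + 2*I*√138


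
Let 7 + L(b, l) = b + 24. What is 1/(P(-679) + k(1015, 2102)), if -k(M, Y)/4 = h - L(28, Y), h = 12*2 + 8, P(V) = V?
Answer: -1/627 ≈ -0.0015949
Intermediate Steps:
L(b, l) = 17 + b (L(b, l) = -7 + (b + 24) = -7 + (24 + b) = 17 + b)
h = 32 (h = 24 + 8 = 32)
k(M, Y) = 52 (k(M, Y) = -4*(32 - (17 + 28)) = -4*(32 - 1*45) = -4*(32 - 45) = -4*(-13) = 52)
1/(P(-679) + k(1015, 2102)) = 1/(-679 + 52) = 1/(-627) = -1/627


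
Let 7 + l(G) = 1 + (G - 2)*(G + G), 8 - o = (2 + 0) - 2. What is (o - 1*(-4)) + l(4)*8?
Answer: 92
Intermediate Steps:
o = 8 (o = 8 - ((2 + 0) - 2) = 8 - (2 - 2) = 8 - 1*0 = 8 + 0 = 8)
l(G) = -6 + 2*G*(-2 + G) (l(G) = -7 + (1 + (G - 2)*(G + G)) = -7 + (1 + (-2 + G)*(2*G)) = -7 + (1 + 2*G*(-2 + G)) = -6 + 2*G*(-2 + G))
(o - 1*(-4)) + l(4)*8 = (8 - 1*(-4)) + (-6 - 4*4 + 2*4²)*8 = (8 + 4) + (-6 - 16 + 2*16)*8 = 12 + (-6 - 16 + 32)*8 = 12 + 10*8 = 12 + 80 = 92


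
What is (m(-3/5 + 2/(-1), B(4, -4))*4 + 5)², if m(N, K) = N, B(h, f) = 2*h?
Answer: 729/25 ≈ 29.160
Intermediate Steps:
(m(-3/5 + 2/(-1), B(4, -4))*4 + 5)² = ((-3/5 + 2/(-1))*4 + 5)² = ((-3*⅕ + 2*(-1))*4 + 5)² = ((-⅗ - 2)*4 + 5)² = (-13/5*4 + 5)² = (-52/5 + 5)² = (-27/5)² = 729/25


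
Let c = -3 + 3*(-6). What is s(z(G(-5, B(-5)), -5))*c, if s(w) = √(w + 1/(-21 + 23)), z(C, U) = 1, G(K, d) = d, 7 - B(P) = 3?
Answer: -21*√6/2 ≈ -25.720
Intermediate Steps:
B(P) = 4 (B(P) = 7 - 1*3 = 7 - 3 = 4)
c = -21 (c = -3 - 18 = -21)
s(w) = √(½ + w) (s(w) = √(w + 1/2) = √(w + ½) = √(½ + w))
s(z(G(-5, B(-5)), -5))*c = (√(2 + 4*1)/2)*(-21) = (√(2 + 4)/2)*(-21) = (√6/2)*(-21) = -21*√6/2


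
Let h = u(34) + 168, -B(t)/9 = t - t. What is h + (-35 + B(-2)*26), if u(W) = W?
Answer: 167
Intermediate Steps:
B(t) = 0 (B(t) = -9*(t - t) = -9*0 = 0)
h = 202 (h = 34 + 168 = 202)
h + (-35 + B(-2)*26) = 202 + (-35 + 0*26) = 202 + (-35 + 0) = 202 - 35 = 167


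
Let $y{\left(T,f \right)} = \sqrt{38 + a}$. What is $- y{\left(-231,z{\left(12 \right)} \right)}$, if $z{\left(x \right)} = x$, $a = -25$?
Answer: $- \sqrt{13} \approx -3.6056$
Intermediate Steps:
$y{\left(T,f \right)} = \sqrt{13}$ ($y{\left(T,f \right)} = \sqrt{38 - 25} = \sqrt{13}$)
$- y{\left(-231,z{\left(12 \right)} \right)} = - \sqrt{13}$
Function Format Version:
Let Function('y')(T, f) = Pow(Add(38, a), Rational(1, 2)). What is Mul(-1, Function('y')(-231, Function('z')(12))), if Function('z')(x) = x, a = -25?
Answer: Mul(-1, Pow(13, Rational(1, 2))) ≈ -3.6056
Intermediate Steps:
Function('y')(T, f) = Pow(13, Rational(1, 2)) (Function('y')(T, f) = Pow(Add(38, -25), Rational(1, 2)) = Pow(13, Rational(1, 2)))
Mul(-1, Function('y')(-231, Function('z')(12))) = Mul(-1, Pow(13, Rational(1, 2)))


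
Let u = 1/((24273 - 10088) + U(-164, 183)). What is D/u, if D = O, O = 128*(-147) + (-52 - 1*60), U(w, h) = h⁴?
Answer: -21228268847968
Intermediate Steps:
O = -18928 (O = -18816 + (-52 - 60) = -18816 - 112 = -18928)
D = -18928
u = 1/1121527306 (u = 1/((24273 - 10088) + 183⁴) = 1/(14185 + 1121513121) = 1/1121527306 ≈ 8.9164e-10)
D/u = -18928/1/1121527306 = -18928*1121527306 = -21228268847968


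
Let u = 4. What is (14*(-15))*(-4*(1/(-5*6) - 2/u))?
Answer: -448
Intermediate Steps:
(14*(-15))*(-4*(1/(-5*6) - 2/u)) = (14*(-15))*(-4*(1/(-5*6) - 2/4)) = -(-840)*(-⅕*⅙ - 2*¼) = -(-840)*(-1/30 - ½) = -(-840)*(-8)/15 = -210*32/15 = -448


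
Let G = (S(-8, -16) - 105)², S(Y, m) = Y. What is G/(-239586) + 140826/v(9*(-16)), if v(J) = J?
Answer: -312423859/319448 ≈ -978.01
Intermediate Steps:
G = 12769 (G = (-8 - 105)² = (-113)² = 12769)
G/(-239586) + 140826/v(9*(-16)) = 12769/(-239586) + 140826/((9*(-16))) = 12769*(-1/239586) + 140826/(-144) = -12769/239586 + 140826*(-1/144) = -12769/239586 - 23471/24 = -312423859/319448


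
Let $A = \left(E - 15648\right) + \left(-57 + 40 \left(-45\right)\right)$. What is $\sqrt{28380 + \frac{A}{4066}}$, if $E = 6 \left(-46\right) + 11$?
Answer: $\frac{\sqrt{117279002615}}{2033} \approx 168.45$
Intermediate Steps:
$E = -265$ ($E = -276 + 11 = -265$)
$A = -17770$ ($A = \left(-265 - 15648\right) + \left(-57 + 40 \left(-45\right)\right) = -15913 - 1857 = -17770$)
$\sqrt{28380 + \frac{A}{4066}} = \sqrt{28380 - \frac{17770}{4066}} = \sqrt{28380 - \frac{8885}{2033}} = \sqrt{\frac{57687655}{2033}} = \frac{\sqrt{117279002615}}{2033}$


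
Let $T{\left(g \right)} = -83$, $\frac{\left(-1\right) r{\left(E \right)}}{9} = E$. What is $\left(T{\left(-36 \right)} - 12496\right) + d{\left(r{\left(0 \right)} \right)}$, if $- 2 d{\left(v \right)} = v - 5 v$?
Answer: $-12579$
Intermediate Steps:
$r{\left(E \right)} = - 9 E$
$d{\left(v \right)} = 2 v$ ($d{\left(v \right)} = - \frac{v - 5 v}{2} = - \frac{\left(-4\right) v}{2} = 2 v$)
$\left(T{\left(-36 \right)} - 12496\right) + d{\left(r{\left(0 \right)} \right)} = \left(-83 - 12496\right) + 2 \left(\left(-9\right) 0\right) = -12579 + 2 \cdot 0 = -12579 + 0 = -12579$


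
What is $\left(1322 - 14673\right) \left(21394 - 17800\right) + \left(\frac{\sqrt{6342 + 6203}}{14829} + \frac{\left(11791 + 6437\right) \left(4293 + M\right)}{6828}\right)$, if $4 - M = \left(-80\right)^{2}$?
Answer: $- \frac{27305802543}{569} + \frac{\sqrt{12545}}{14829} \approx -4.7989 \cdot 10^{7}$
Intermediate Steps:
$M = -6396$ ($M = 4 - \left(-80\right)^{2} = 4 - 6400 = -6396$)
$\left(1322 - 14673\right) \left(21394 - 17800\right) + \left(\frac{\sqrt{6342 + 6203}}{14829} + \frac{\left(11791 + 6437\right) \left(4293 + M\right)}{6828}\right) = \left(1322 - 14673\right) \left(21394 - 17800\right) + \left(\frac{\sqrt{6342 + 6203}}{14829} + \frac{\left(11791 + 6437\right) \left(4293 - 6396\right)}{6828}\right) = \left(-13351\right) 3594 + \left(\sqrt{12545} \cdot \frac{1}{14829} + 18228 \left(-2103\right) \frac{1}{6828}\right) = -47983494 + \left(\frac{\sqrt{12545}}{14829} - \frac{3194457}{569}\right) = -47983494 - \left(\frac{3194457}{569} - \frac{\sqrt{12545}}{14829}\right) = - \frac{27305802543}{569} + \frac{\sqrt{12545}}{14829}$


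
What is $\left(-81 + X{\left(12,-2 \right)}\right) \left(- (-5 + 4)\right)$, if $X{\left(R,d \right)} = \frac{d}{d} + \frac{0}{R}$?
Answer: $-80$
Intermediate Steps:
$X{\left(R,d \right)} = 1$ ($X{\left(R,d \right)} = 1 + 0 = 1$)
$\left(-81 + X{\left(12,-2 \right)}\right) \left(- (-5 + 4)\right) = \left(-81 + 1\right) \left(- (-5 + 4)\right) = - 80 \left(\left(-1\right) \left(-1\right)\right) = \left(-80\right) 1 = -80$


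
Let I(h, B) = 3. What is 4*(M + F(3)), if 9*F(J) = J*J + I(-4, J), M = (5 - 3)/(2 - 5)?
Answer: 8/3 ≈ 2.6667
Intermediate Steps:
M = -⅔ (M = 2/(-3) = 2*(-⅓) = -⅔ ≈ -0.66667)
F(J) = ⅓ + J²/9 (F(J) = (J*J + 3)/9 = (J² + 3)/9 = (3 + J²)/9 = ⅓ + J²/9)
4*(M + F(3)) = 4*(-⅔ + (⅓ + (⅑)*3²)) = 4*(-⅔ + (⅓ + (⅑)*9)) = 4*(-⅔ + (⅓ + 1)) = 4*(-⅔ + 4/3) = 4*(⅔) = 8/3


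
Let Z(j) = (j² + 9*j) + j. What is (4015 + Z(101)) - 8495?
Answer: 6731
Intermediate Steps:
Z(j) = j² + 10*j
(4015 + Z(101)) - 8495 = (4015 + 101*(10 + 101)) - 8495 = (4015 + 101*111) - 8495 = (4015 + 11211) - 8495 = 15226 - 8495 = 6731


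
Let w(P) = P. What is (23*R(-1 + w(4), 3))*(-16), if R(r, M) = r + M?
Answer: -2208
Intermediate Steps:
R(r, M) = M + r
(23*R(-1 + w(4), 3))*(-16) = (23*(3 + (-1 + 4)))*(-16) = (23*(3 + 3))*(-16) = (23*6)*(-16) = 138*(-16) = -2208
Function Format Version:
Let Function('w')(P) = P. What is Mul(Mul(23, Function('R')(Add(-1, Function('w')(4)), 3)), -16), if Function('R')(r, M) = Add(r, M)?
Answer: -2208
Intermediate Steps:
Function('R')(r, M) = Add(M, r)
Mul(Mul(23, Function('R')(Add(-1, Function('w')(4)), 3)), -16) = Mul(Mul(23, Add(3, Add(-1, 4))), -16) = Mul(Mul(23, Add(3, 3)), -16) = Mul(Mul(23, 6), -16) = Mul(138, -16) = -2208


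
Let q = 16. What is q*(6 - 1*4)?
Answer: 32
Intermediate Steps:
q*(6 - 1*4) = 16*(6 - 1*4) = 16*(6 - 4) = 16*2 = 32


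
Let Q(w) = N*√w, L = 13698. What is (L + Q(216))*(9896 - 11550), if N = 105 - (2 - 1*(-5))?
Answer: -22656492 - 972552*√6 ≈ -2.5039e+7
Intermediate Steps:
N = 98 (N = 105 - (2 + 5) = 105 - 1*7 = 105 - 7 = 98)
Q(w) = 98*√w
(L + Q(216))*(9896 - 11550) = (13698 + 98*√216)*(9896 - 11550) = (13698 + 98*(6*√6))*(-1654) = (13698 + 588*√6)*(-1654) = -22656492 - 972552*√6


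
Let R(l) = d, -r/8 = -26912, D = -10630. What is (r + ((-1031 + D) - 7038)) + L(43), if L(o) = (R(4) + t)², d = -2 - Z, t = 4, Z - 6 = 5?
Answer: 196678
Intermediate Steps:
Z = 11 (Z = 6 + 5 = 11)
r = 215296 (r = -8*(-26912) = 215296)
d = -13 (d = -2 - 1*11 = -2 - 11 = -13)
R(l) = -13
L(o) = 81 (L(o) = (-13 + 4)² = (-9)² = 81)
(r + ((-1031 + D) - 7038)) + L(43) = (215296 + ((-1031 - 10630) - 7038)) + 81 = (215296 + (-11661 - 7038)) + 81 = (215296 - 18699) + 81 = 196597 + 81 = 196678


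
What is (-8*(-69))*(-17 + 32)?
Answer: 8280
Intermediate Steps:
(-8*(-69))*(-17 + 32) = 552*15 = 8280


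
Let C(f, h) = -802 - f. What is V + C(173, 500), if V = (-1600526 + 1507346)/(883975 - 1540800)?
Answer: -128062239/131365 ≈ -974.86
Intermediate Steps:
V = 18636/131365 (V = -93180/(-656825) = -93180*(-1/656825) = 18636/131365 ≈ 0.14186)
V + C(173, 500) = 18636/131365 + (-802 - 1*173) = 18636/131365 + (-802 - 173) = 18636/131365 - 975 = -128062239/131365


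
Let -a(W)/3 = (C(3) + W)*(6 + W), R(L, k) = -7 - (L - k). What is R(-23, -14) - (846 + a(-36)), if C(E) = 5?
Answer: 1946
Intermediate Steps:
R(L, k) = -7 + k - L (R(L, k) = -7 + (k - L) = -7 + k - L)
a(W) = -3*(5 + W)*(6 + W)
R(-23, -14) - (846 + a(-36)) = (-7 - 14 - 1*(-23)) - (846 + (-90 - 33*(-36) - 3*(-36)²)) = (-7 - 14 + 23) - (846 + (-90 + 1188 - 3*1296)) = 2 - (846 + (-90 + 1188 - 3888)) = 2 - (846 - 2790) = 2 - 1*(-1944) = 2 + 1944 = 1946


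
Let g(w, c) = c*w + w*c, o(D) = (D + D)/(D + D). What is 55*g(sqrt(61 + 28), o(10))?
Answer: 110*sqrt(89) ≈ 1037.7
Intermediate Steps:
o(D) = 1 (o(D) = (2*D)/((2*D)) = (2*D)*(1/(2*D)) = 1)
g(w, c) = 2*c*w (g(w, c) = c*w + c*w = 2*c*w)
55*g(sqrt(61 + 28), o(10)) = 55*(2*1*sqrt(61 + 28)) = 55*(2*1*sqrt(89)) = 55*(2*sqrt(89)) = 110*sqrt(89)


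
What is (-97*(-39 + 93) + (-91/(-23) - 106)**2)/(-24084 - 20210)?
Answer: -2737507/23431526 ≈ -0.11683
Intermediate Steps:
(-97*(-39 + 93) + (-91/(-23) - 106)**2)/(-24084 - 20210) = (-97*54 + (-91*(-1/23) - 106)**2)/(-44294) = (-5238 + (91/23 - 106)**2)*(-1/44294) = (-5238 + (-2347/23)**2)*(-1/44294) = (-5238 + 5508409/529)*(-1/44294) = (2737507/529)*(-1/44294) = -2737507/23431526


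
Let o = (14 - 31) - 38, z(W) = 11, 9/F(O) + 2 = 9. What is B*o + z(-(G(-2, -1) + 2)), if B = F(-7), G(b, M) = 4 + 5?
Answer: -418/7 ≈ -59.714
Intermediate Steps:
F(O) = 9/7 (F(O) = 9/(-2 + 9) = 9/7)
G(b, M) = 9
B = 9/7 ≈ 1.2857
o = -55 (o = -17 - 38 = -55)
B*o + z(-(G(-2, -1) + 2)) = (9/7)*(-55) + 11 = -495/7 + 11 = -418/7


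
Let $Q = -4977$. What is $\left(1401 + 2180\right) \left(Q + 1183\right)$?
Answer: $-13586314$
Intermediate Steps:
$\left(1401 + 2180\right) \left(Q + 1183\right) = \left(1401 + 2180\right) \left(-4977 + 1183\right) = 3581 \left(-3794\right) = -13586314$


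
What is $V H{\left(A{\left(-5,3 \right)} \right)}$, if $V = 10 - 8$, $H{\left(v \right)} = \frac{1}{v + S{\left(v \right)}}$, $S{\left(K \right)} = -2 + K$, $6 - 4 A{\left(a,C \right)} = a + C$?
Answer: $1$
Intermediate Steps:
$A{\left(a,C \right)} = \frac{3}{2} - \frac{C}{4} - \frac{a}{4}$ ($A{\left(a,C \right)} = \frac{3}{2} - \frac{a + C}{4} = \frac{3}{2} - \frac{C + a}{4} = \frac{3}{2} - \left(\frac{C}{4} + \frac{a}{4}\right) = \frac{3}{2} - \frac{C}{4} - \frac{a}{4}$)
$H{\left(v \right)} = \frac{1}{-2 + 2 v}$ ($H{\left(v \right)} = \frac{1}{v + \left(-2 + v\right)} = \frac{1}{-2 + 2 v}$)
$V = 2$
$V H{\left(A{\left(-5,3 \right)} \right)} = 2 \frac{1}{2 \left(-1 - -2\right)} = 2 \frac{1}{2 \left(-1 + \left(\frac{3}{2} - \frac{3}{4} + \frac{5}{4}\right)\right)} = 2 \frac{1}{2 \left(-1 + 2\right)} = 2 \frac{1}{2 \cdot 1} = 2 \cdot \frac{1}{2} \cdot 1 = 2 \cdot \frac{1}{2} = 1$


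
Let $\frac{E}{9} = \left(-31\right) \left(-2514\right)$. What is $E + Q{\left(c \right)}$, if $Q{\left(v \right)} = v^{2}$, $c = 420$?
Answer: $877806$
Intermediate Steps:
$E = 701406$ ($E = 9 \left(\left(-31\right) \left(-2514\right)\right) = 9 \cdot 77934 = 701406$)
$E + Q{\left(c \right)} = 701406 + 420^{2} = 701406 + 176400 = 877806$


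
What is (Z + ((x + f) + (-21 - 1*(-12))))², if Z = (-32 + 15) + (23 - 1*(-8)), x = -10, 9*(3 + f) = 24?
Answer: 256/9 ≈ 28.444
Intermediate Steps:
f = -⅓ (f = -3 + (⅑)*24 = -3 + 8/3 = -⅓ ≈ -0.33333)
Z = 14 (Z = -17 + (23 + 8) = -17 + 31 = 14)
(Z + ((x + f) + (-21 - 1*(-12))))² = (14 + ((-10 - ⅓) + (-21 - 1*(-12))))² = (14 + (-31/3 + (-21 + 12)))² = (14 + (-31/3 - 9))² = (14 - 58/3)² = (-16/3)² = 256/9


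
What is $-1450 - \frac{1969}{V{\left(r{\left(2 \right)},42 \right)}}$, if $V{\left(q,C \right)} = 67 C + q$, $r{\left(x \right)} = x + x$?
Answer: $- \frac{4088069}{2818} \approx -1450.7$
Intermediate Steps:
$r{\left(x \right)} = 2 x$
$V{\left(q,C \right)} = q + 67 C$
$-1450 - \frac{1969}{V{\left(r{\left(2 \right)},42 \right)}} = -1450 - \frac{1969}{2 \cdot 2 + 67 \cdot 42} = -1450 - \frac{1969}{4 + 2814} = -1450 - \frac{1969}{2818} = - \frac{4088069}{2818}$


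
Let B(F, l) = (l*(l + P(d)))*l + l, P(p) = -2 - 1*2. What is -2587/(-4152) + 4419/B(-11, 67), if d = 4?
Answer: 375071363/587246424 ≈ 0.63869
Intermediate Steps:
P(p) = -4 (P(p) = -2 - 2 = -4)
B(F, l) = l + l²*(-4 + l) (B(F, l) = (l*(l - 4))*l + l = (l*(-4 + l))*l + l = l²*(-4 + l) + l = l + l²*(-4 + l))
-2587/(-4152) + 4419/B(-11, 67) = -2587/(-4152) + 4419/((67*(1 + 67² - 4*67))) = -2587*(-1/4152) + 4419/((67*(1 + 4489 - 268))) = 2587/4152 + 4419/((67*4222)) = 2587/4152 + 4419/282874 = 375071363/587246424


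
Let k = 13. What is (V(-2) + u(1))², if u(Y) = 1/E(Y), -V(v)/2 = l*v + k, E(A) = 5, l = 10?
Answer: 5041/25 ≈ 201.64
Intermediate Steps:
V(v) = -26 - 20*v (V(v) = -2*(10*v + 13) = -2*(13 + 10*v) = -26 - 20*v)
u(Y) = ⅕ (u(Y) = 1/5 = ⅕)
(V(-2) + u(1))² = ((-26 - 20*(-2)) + ⅕)² = ((-26 + 40) + ⅕)² = (14 + ⅕)² = (71/5)² = 5041/25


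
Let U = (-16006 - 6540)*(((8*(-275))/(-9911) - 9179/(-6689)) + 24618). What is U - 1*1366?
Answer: -3345318322001600/6026789 ≈ -5.5507e+8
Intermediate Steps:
U = -3345310089407826/6026789 (U = -22546*((-2200*(-1/9911) - 9179*(-1/6689)) + 24618) = -22546*((200/901 + 9179/6689) + 24618) = -22546*(9608079/6026789 + 24618) = -22546*148377099681/6026789 = -3345310089407826/6026789 ≈ -5.5507e+8)
U - 1*1366 = -3345310089407826/6026789 - 1*1366 = -3345310089407826/6026789 - 1366 = -3345318322001600/6026789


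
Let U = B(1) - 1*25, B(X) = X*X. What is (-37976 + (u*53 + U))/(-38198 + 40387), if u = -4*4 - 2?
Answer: -38954/2189 ≈ -17.795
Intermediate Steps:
B(X) = X²
U = -24 (U = 1² - 1*25 = 1 - 25 = -24)
u = -18 (u = -16 - 2 = -18)
(-37976 + (u*53 + U))/(-38198 + 40387) = (-37976 + (-18*53 - 24))/(-38198 + 40387) = (-37976 + (-954 - 24))/2189 = (-37976 - 978)*(1/2189) = -38954*1/2189 = -38954/2189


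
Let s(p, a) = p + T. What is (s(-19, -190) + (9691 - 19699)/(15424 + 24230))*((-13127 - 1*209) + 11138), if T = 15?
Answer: 20590864/2203 ≈ 9346.7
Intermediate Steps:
s(p, a) = 15 + p (s(p, a) = p + 15 = 15 + p)
(s(-19, -190) + (9691 - 19699)/(15424 + 24230))*((-13127 - 1*209) + 11138) = ((15 - 19) + (9691 - 19699)/(15424 + 24230))*((-13127 - 1*209) + 11138) = (-4 - 10008/39654)*((-13127 - 209) + 11138) = (-4 - 10008*1/39654)*(-13336 + 11138) = (-4 - 556/2203)*(-2198) = -9368/2203*(-2198) = 20590864/2203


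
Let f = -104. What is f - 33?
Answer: -137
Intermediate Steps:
f - 33 = -104 - 33 = -137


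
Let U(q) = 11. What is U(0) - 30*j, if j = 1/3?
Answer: 1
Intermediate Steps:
j = 1/3 ≈ 0.33333
U(0) - 30*j = 11 - 30*1/3 = 11 - 10 = 1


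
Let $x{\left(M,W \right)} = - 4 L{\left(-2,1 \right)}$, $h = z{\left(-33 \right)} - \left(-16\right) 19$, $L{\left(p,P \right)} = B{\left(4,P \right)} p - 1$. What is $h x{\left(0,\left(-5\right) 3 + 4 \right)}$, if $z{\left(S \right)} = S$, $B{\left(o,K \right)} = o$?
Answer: $9756$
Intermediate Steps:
$L{\left(p,P \right)} = -1 + 4 p$ ($L{\left(p,P \right)} = 4 p - 1 = -1 + 4 p$)
$h = 271$ ($h = -33 - \left(-16\right) 19 = -33 - -304 = -33 + 304 = 271$)
$x{\left(M,W \right)} = 36$ ($x{\left(M,W \right)} = - 4 \left(-1 + 4 \left(-2\right)\right) = - 4 \left(-1 - 8\right) = \left(-4\right) \left(-9\right) = 36$)
$h x{\left(0,\left(-5\right) 3 + 4 \right)} = 271 \cdot 36 = 9756$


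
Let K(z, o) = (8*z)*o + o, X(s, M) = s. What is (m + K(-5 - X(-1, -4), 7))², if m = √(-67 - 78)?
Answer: (217 - I*√145)² ≈ 46944.0 - 5226.1*I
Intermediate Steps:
m = I*√145 (m = √(-145) = I*√145 ≈ 12.042*I)
K(z, o) = o + 8*o*z (K(z, o) = 8*o*z + o = o + 8*o*z)
(m + K(-5 - X(-1, -4), 7))² = (I*√145 + 7*(1 + 8*(-5 - 1*(-1))))² = (I*√145 + 7*(1 + 8*(-5 + 1)))² = (I*√145 + 7*(1 + 8*(-4)))² = (I*√145 + 7*(1 - 32))² = (I*√145 + 7*(-31))² = (I*√145 - 217)² = (-217 + I*√145)²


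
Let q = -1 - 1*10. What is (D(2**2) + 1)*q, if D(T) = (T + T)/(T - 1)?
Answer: -121/3 ≈ -40.333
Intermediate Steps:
q = -11 (q = -1 - 10 = -11)
D(T) = 2*T/(-1 + T) (D(T) = (2*T)/(-1 + T) = 2*T/(-1 + T))
(D(2**2) + 1)*q = (2*2**2/(-1 + 2**2) + 1)*(-11) = (2*4/(-1 + 4) + 1)*(-11) = (2*4/3 + 1)*(-11) = (2*4*(1/3) + 1)*(-11) = (8/3 + 1)*(-11) = (11/3)*(-11) = -121/3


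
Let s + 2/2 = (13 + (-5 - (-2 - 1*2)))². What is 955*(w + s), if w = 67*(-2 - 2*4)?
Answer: -503285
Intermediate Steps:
w = -670 (w = 67*(-2 - 8) = 67*(-10) = -670)
s = 143 (s = -1 + (13 + (-5 - (-2 - 1*2)))² = -1 + (13 + (-5 - (-2 - 2)))² = -1 + (13 + (-5 - 1*(-4)))² = -1 + (13 + (-5 + 4))² = -1 + (13 - 1)² = -1 + 12² = -1 + 144 = 143)
955*(w + s) = 955*(-670 + 143) = 955*(-527) = -503285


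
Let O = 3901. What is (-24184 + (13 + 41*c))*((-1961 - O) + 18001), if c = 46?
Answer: -270517615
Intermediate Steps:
(-24184 + (13 + 41*c))*((-1961 - O) + 18001) = (-24184 + (13 + 41*46))*((-1961 - 1*3901) + 18001) = (-24184 + (13 + 1886))*((-1961 - 3901) + 18001) = (-24184 + 1899)*(-5862 + 18001) = -22285*12139 = -270517615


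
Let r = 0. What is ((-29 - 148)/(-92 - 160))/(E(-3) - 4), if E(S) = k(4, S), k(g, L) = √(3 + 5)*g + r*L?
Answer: 59/2352 + 59*√2/1176 ≈ 0.096036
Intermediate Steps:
k(g, L) = 2*g*√2 (k(g, L) = √(3 + 5)*g + 0*L = √8*g + 0 = (2*√2)*g + 0 = 2*g*√2 + 0 = 2*g*√2)
E(S) = 8*√2 (E(S) = 2*4*√2 = 8*√2)
((-29 - 148)/(-92 - 160))/(E(-3) - 4) = ((-29 - 148)/(-92 - 160))/(8*√2 - 4) = (-177/(-252))/(-4 + 8*√2) = (-177*(-1/252))/(-4 + 8*√2) = (59/84)/(-4 + 8*√2) = 59/(84*(-4 + 8*√2))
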